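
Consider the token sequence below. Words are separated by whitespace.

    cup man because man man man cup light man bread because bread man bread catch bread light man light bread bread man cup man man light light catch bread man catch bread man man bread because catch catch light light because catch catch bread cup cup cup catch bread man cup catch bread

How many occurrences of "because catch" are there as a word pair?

Scanning the 52 overlapping bigram windows for "because catch":
  position 36–37: because catch
  position 41–42: because catch

2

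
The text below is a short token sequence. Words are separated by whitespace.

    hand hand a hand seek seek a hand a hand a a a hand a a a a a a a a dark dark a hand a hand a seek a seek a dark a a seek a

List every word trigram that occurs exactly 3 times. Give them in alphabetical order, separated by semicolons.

a seek a; hand a hand

Trigram counts meeting the condition (exactly 3 times):
  a seek a: 3
  hand a hand: 3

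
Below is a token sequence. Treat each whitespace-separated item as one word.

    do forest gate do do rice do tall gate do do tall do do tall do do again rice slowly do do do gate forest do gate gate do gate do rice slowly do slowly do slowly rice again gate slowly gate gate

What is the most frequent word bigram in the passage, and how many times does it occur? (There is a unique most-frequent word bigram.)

"do do", 6 times

Bigram frequencies (highest first):
  do do: 6
  gate do: 4
  do tall: 3
  slowly do: 3
  do gate: 3
  do rice: 2
  … (17 more, each ≤ 2)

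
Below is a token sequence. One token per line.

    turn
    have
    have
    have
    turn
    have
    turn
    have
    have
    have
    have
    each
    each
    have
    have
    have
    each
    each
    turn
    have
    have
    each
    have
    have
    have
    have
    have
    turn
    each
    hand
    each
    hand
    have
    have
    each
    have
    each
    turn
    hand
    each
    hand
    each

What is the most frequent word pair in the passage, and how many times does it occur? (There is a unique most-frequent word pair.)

Bigram frequencies (highest first):
  have have: 13
  have each: 5
  turn have: 4
  have turn: 3
  each have: 3
  each hand: 3
  … (6 more, each ≤ 3)

"have have", 13 times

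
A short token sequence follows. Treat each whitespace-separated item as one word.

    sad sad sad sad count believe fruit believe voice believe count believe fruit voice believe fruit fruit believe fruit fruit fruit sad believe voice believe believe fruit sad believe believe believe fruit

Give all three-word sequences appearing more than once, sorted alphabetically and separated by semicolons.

Trigram counts meeting the condition (more than once):
  believe believe fruit: 2
  believe fruit fruit: 2
  believe voice believe: 2
  count believe fruit: 2
  fruit sad believe: 2
  sad sad sad: 2

believe believe fruit; believe fruit fruit; believe voice believe; count believe fruit; fruit sad believe; sad sad sad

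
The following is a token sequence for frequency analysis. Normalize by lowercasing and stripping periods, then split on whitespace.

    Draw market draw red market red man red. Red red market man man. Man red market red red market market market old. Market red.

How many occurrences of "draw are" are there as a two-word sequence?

Scanning the 23 overlapping bigram windows for "draw are":
  (none found)

0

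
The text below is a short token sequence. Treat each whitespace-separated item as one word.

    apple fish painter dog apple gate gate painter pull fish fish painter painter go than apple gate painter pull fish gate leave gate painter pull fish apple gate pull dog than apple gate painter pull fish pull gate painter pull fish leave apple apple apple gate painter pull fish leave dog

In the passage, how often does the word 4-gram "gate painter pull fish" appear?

6

Scanning the 48 overlapping 4-gram windows for "gate painter pull fish":
  position 7–10: gate painter pull fish
  position 17–20: gate painter pull fish
  position 23–26: gate painter pull fish
  position 33–36: gate painter pull fish
  position 38–41: gate painter pull fish
  position 46–49: gate painter pull fish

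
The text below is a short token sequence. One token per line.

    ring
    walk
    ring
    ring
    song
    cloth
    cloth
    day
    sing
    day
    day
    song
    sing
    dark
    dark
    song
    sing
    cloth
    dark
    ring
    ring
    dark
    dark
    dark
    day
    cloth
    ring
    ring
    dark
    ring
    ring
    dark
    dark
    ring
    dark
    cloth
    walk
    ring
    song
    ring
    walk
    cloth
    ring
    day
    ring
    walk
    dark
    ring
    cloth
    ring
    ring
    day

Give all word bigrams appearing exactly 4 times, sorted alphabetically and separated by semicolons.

dark dark; dark ring; ring dark

Bigram counts meeting the condition (exactly 4 times):
  dark dark: 4
  dark ring: 4
  ring dark: 4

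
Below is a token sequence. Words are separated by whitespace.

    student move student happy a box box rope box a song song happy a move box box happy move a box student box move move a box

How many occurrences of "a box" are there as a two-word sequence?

Scanning the 26 overlapping bigram windows for "a box":
  position 5–6: a box
  position 20–21: a box
  position 26–27: a box

3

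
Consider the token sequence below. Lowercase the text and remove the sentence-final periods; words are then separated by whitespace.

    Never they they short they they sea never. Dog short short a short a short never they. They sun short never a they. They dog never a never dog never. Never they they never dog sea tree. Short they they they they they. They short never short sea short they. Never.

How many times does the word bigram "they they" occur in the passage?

10

Scanning the 50 overlapping bigram windows for "they they":
  position 2–3: they they
  position 5–6: they they
  position 17–18: they they
  position 23–24: they they
  position 32–33: they they
  position 39–40: they they
  position 40–41: they they
  position 41–42: they they
  position 42–43: they they
  position 43–44: they they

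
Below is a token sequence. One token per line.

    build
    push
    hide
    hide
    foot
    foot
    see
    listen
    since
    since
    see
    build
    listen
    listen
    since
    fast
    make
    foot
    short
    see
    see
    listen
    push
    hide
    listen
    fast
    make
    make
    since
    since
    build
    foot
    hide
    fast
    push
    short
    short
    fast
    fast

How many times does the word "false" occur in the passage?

0

Scanning the 39 tokens for "false":
  (none found)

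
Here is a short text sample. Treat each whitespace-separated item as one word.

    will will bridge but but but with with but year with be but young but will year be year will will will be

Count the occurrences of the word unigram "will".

Scanning the 23 tokens for "will":
  position 1: will
  position 2: will
  position 16: will
  position 20: will
  position 21: will
  position 22: will

6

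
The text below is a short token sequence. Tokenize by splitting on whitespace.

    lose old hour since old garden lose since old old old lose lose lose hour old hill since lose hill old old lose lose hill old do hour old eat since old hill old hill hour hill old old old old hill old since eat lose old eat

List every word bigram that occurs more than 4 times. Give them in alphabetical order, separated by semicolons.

hill old; old old

Bigram counts meeting the condition (more than 4 times):
  hill old: 5
  old old: 6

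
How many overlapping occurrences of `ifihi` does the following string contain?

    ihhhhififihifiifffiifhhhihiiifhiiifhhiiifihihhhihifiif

Sliding a length-5 window over the 54 characters (50 positions):
  position 8–12: ifihi
  position 40–44: ifihi

2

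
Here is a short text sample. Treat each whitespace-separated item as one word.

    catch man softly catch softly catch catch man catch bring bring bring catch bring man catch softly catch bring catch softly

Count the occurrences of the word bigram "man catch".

Scanning the 20 overlapping bigram windows for "man catch":
  position 8–9: man catch
  position 15–16: man catch

2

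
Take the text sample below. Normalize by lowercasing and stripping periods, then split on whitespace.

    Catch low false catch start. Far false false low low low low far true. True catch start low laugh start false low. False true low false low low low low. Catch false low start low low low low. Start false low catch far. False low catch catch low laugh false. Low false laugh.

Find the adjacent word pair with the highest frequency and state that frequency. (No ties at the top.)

"low low", 9 times

Bigram frequencies (highest first):
  low low: 9
  false low: 7
  low false: 4
  low catch: 3
  catch low: 2
  catch start: 2
  … (20 more, each ≤ 2)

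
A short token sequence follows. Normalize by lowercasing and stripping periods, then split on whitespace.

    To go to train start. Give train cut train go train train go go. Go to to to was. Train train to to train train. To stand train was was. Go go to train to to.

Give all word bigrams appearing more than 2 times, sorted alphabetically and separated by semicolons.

go go; go to; to to; to train; train to; train train

Bigram counts meeting the condition (more than 2 times):
  go go: 3
  go to: 3
  to to: 4
  to train: 3
  train to: 3
  train train: 3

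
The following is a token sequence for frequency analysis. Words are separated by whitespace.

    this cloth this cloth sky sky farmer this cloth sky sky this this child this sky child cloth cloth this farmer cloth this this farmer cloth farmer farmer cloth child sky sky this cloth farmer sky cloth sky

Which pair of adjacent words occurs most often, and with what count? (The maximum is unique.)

"this cloth", 4 times

Bigram frequencies (highest first):
  this cloth: 4
  cloth this: 3
  cloth sky: 3
  sky sky: 3
  farmer cloth: 3
  sky this: 2
  … (16 more, each ≤ 2)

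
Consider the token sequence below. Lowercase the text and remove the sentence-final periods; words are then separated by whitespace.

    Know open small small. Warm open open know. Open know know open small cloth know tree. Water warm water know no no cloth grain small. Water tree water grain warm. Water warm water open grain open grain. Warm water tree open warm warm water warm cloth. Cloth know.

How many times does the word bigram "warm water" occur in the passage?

Scanning the 47 overlapping bigram windows for "warm water":
  position 18–19: warm water
  position 30–31: warm water
  position 32–33: warm water
  position 38–39: warm water
  position 43–44: warm water

5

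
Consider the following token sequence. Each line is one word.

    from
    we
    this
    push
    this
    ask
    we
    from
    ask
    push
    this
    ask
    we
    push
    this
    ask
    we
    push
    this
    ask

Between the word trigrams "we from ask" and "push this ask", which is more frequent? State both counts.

"we from ask": 1 occurrence
"push this ask": 4 occurrences

"push this ask" (4 vs 1)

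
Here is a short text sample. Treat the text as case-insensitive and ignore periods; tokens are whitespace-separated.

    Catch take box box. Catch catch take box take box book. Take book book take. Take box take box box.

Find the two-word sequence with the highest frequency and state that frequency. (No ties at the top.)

Bigram frequencies (highest first):
  take box: 5
  catch take: 2
  box box: 2
  box take: 2
  book take: 2
  box catch: 1
  … (5 more, each ≤ 1)

"take box", 5 times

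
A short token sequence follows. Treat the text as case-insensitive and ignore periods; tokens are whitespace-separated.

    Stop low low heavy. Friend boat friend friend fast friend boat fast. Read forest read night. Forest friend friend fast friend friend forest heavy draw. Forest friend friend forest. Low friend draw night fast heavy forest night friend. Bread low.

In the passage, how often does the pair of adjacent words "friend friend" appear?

4

Scanning the 39 overlapping bigram windows for "friend friend":
  position 7–8: friend friend
  position 18–19: friend friend
  position 21–22: friend friend
  position 27–28: friend friend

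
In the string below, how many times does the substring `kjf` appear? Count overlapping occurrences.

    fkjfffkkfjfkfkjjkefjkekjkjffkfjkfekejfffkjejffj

Sliding a length-3 window over the 47 characters (45 positions):
  position 2–4: kjf
  position 25–27: kjf

2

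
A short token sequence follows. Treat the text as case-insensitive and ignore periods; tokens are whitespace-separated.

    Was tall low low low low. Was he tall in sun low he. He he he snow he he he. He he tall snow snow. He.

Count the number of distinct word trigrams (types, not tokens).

26 tokens → 24 trigram windows in total.
Repeated trigrams (each contributes count−1 duplicates):
  he he he: 5
  low low low: 2
5 duplicate windows → 24 − 5 = 19 distinct.

19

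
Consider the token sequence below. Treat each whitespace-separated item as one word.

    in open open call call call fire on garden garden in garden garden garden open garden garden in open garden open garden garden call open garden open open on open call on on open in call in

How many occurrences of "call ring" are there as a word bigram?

0

Scanning the 36 overlapping bigram windows for "call ring":
  (none found)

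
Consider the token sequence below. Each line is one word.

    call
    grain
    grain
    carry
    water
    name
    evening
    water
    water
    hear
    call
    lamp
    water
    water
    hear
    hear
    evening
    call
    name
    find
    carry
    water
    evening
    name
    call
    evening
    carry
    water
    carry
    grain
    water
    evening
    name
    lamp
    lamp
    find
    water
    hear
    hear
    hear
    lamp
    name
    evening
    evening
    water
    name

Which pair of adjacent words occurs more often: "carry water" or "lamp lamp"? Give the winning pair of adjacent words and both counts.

"carry water" (3 vs 1)

"carry water": 3 occurrences
"lamp lamp": 1 occurrence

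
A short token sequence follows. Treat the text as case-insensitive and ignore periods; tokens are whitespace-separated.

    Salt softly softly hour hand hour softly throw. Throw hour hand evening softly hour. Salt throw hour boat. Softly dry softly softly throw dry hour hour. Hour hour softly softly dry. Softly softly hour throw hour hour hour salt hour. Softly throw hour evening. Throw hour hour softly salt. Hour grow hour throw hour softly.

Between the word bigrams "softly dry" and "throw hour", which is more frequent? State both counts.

"softly dry": 2 occurrences
"throw hour": 6 occurrences

"throw hour" (6 vs 2)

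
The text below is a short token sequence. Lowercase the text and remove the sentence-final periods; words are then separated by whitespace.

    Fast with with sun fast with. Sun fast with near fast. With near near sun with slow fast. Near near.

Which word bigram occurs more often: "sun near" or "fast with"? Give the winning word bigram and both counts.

"sun near": 0 occurrences
"fast with": 4 occurrences

"fast with" (4 vs 0)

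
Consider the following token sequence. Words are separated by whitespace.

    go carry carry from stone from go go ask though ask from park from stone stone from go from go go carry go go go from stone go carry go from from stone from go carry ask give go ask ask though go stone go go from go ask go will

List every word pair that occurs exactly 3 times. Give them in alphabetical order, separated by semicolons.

Bigram counts meeting the condition (exactly 3 times):
  go ask: 3
  stone from: 3

go ask; stone from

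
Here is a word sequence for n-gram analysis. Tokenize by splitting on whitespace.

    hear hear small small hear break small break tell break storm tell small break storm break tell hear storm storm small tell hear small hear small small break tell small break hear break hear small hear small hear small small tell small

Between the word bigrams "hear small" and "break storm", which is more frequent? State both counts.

"hear small" (6 vs 2)

"hear small": 6 occurrences
"break storm": 2 occurrences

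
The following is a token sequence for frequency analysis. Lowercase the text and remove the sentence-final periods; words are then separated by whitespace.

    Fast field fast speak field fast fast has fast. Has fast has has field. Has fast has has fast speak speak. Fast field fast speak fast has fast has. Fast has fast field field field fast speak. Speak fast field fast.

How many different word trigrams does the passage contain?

23

41 tokens → 39 trigram windows in total.
Repeated trigrams (each contributes count−1 duplicates):
  fast has fast: 5
  has fast has: 5
  fast field fast: 3
  field fast speak: 3
  fast has has: 2
  fast speak speak: 2
  speak fast field: 2
  speak speak fast: 2
16 duplicate windows → 39 − 16 = 23 distinct.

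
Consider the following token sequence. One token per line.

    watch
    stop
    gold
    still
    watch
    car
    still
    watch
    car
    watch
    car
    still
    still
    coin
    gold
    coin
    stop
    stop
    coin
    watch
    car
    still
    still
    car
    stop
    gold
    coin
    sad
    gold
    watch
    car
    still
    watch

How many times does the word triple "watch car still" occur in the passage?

4

Scanning the 31 overlapping trigram windows for "watch car still":
  position 5–7: watch car still
  position 10–12: watch car still
  position 20–22: watch car still
  position 30–32: watch car still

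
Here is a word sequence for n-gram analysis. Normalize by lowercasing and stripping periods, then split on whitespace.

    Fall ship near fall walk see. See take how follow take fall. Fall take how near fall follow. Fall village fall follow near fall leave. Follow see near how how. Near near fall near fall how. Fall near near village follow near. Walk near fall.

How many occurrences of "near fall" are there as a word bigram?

Scanning the 44 overlapping bigram windows for "near fall":
  position 3–4: near fall
  position 16–17: near fall
  position 23–24: near fall
  position 32–33: near fall
  position 34–35: near fall
  position 44–45: near fall

6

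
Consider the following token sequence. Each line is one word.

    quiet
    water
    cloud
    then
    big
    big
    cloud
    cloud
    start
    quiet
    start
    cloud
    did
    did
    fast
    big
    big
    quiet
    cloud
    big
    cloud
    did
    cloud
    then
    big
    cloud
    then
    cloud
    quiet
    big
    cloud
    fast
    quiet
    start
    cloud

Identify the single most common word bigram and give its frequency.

Bigram frequencies (highest first):
  big cloud: 4
  cloud then: 3
  then big: 2
  big big: 2
  quiet start: 2
  start cloud: 2
  … (18 more, each ≤ 2)

"big cloud", 4 times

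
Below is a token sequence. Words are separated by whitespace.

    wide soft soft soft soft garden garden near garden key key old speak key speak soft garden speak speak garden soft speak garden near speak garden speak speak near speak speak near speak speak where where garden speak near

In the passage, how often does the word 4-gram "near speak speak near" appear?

Scanning the 36 overlapping 4-gram windows for "near speak speak near":
  position 29–32: near speak speak near

1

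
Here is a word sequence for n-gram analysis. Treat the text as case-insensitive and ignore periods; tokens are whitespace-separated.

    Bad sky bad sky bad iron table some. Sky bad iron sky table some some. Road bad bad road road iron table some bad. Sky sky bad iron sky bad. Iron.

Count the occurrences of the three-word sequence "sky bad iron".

Scanning the 29 overlapping trigram windows for "sky bad iron":
  position 4–6: sky bad iron
  position 9–11: sky bad iron
  position 26–28: sky bad iron
  position 29–31: sky bad iron

4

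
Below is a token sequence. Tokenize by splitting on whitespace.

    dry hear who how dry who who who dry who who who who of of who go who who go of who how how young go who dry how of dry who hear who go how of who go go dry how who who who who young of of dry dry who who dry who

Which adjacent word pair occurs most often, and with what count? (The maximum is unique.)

Bigram frequencies (highest first):
  who who: 10
  dry who: 5
  who go: 4
  who dry: 3
  of who: 3
  hear who: 2
  … (21 more, each ≤ 2)

"who who", 10 times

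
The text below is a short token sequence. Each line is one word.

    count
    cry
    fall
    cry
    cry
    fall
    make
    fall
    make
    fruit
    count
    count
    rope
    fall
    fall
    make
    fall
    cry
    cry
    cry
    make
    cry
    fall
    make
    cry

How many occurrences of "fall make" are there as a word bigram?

Scanning the 24 overlapping bigram windows for "fall make":
  position 6–7: fall make
  position 8–9: fall make
  position 15–16: fall make
  position 23–24: fall make

4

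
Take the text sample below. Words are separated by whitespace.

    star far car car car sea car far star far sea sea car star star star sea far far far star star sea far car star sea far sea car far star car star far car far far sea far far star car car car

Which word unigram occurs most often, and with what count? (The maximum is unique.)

"far", 14 times

Unigram frequencies (highest first):
  far: 14
  car: 12
  star: 11
  sea: 8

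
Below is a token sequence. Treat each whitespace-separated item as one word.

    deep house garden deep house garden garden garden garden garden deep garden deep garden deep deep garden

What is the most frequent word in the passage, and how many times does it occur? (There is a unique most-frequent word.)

Unigram frequencies (highest first):
  garden: 9
  deep: 6
  house: 2

"garden", 9 times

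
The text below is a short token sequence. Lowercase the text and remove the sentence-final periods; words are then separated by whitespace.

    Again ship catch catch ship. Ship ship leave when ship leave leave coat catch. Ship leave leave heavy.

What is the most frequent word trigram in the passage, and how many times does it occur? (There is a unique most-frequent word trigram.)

Trigram frequencies (highest first):
  ship leave leave: 2
  again ship catch: 1
  ship catch catch: 1
  catch catch ship: 1
  catch ship ship: 1
  ship ship ship: 1
  … (9 more, each ≤ 1)

"ship leave leave", 2 times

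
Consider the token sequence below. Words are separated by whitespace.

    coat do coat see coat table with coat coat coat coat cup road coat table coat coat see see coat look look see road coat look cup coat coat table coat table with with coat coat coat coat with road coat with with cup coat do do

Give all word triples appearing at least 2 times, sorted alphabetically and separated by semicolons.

Trigram counts meeting the condition (at least 2 times):
  coat coat coat: 4
  coat table coat: 2
  coat table with: 2
  with coat coat: 2

coat coat coat; coat table coat; coat table with; with coat coat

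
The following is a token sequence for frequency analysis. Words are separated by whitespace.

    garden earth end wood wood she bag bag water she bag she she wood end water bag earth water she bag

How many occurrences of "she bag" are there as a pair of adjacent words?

3

Scanning the 20 overlapping bigram windows for "she bag":
  position 6–7: she bag
  position 10–11: she bag
  position 20–21: she bag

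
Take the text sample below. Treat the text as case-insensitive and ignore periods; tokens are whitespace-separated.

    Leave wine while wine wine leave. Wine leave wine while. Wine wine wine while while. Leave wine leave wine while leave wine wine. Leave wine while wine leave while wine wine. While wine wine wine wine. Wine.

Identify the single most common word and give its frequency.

Unigram frequencies (highest first):
  wine: 21
  leave: 8
  while: 8

"wine", 21 times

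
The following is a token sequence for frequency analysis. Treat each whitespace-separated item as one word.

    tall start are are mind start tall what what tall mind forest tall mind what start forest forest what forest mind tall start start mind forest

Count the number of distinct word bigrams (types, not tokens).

22

26 tokens → 25 bigram windows in total.
Repeated bigrams (each contributes count−1 duplicates):
  mind forest: 2
  tall mind: 2
  tall start: 2
3 duplicate windows → 25 − 3 = 22 distinct.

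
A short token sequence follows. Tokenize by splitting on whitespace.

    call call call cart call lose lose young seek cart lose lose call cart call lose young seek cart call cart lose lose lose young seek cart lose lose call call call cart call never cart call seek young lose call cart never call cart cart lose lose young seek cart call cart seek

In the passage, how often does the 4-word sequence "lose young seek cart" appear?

Scanning the 51 overlapping 4-gram windows for "lose young seek cart":
  position 7–10: lose young seek cart
  position 16–19: lose young seek cart
  position 24–27: lose young seek cart
  position 48–51: lose young seek cart

4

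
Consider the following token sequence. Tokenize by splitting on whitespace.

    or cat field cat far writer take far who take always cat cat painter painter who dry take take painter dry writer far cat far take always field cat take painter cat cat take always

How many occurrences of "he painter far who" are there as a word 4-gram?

0

Scanning the 32 overlapping 4-gram windows for "he painter far who":
  (none found)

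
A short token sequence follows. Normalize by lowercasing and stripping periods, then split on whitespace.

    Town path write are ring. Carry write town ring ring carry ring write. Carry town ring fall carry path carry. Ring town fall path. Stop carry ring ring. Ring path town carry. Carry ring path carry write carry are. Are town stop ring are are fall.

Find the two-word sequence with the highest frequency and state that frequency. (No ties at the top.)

"carry ring", 4 times

Bigram frequencies (highest first):
  carry ring: 4
  ring ring: 3
  ring carry: 2
  carry write: 2
  town ring: 2
  write carry: 2
  … (27 more, each ≤ 2)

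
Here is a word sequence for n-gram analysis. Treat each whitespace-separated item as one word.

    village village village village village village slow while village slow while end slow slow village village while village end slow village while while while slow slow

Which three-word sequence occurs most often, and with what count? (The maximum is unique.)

"village village village", 4 times

Trigram frequencies (highest first):
  village village village: 4
  village slow while: 2
  village village slow: 1
  slow while village: 1
  while village slow: 1
  slow while end: 1
  … (14 more, each ≤ 1)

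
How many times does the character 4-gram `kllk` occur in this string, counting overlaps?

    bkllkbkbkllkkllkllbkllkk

4

Sliding a length-4 window over the 24 characters (21 positions):
  position 2–5: kllk
  position 9–12: kllk
  position 13–16: kllk
  position 20–23: kllk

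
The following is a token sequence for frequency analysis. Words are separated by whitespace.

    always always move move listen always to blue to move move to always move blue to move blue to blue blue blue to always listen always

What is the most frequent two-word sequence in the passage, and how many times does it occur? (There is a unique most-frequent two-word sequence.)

"blue to", 4 times

Bigram frequencies (highest first):
  blue to: 4
  always move: 2
  move move: 2
  listen always: 2
  to blue: 2
  to move: 2
  … (8 more, each ≤ 2)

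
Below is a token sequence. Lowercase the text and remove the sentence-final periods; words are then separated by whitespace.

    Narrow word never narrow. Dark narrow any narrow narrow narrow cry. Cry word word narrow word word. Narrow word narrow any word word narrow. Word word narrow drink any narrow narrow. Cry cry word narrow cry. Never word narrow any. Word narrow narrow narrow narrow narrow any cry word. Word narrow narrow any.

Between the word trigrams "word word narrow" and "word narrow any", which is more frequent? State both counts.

"word word narrow" (5 vs 2)

"word word narrow": 5 occurrences
"word narrow any": 2 occurrences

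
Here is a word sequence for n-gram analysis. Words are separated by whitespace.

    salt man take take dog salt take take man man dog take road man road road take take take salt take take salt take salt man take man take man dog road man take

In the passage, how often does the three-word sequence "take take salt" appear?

2

Scanning the 32 overlapping trigram windows for "take take salt":
  position 18–20: take take salt
  position 21–23: take take salt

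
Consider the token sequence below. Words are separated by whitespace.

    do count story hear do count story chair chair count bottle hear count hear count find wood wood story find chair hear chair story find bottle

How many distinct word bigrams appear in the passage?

21

26 tokens → 25 bigram windows in total.
Repeated bigrams (each contributes count−1 duplicates):
  count story: 2
  do count: 2
  hear count: 2
  story find: 2
4 duplicate windows → 25 − 4 = 21 distinct.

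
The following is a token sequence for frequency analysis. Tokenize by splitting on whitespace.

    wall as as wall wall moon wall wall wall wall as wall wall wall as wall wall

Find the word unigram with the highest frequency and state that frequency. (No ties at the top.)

"wall", 12 times

Unigram frequencies (highest first):
  wall: 12
  as: 4
  moon: 1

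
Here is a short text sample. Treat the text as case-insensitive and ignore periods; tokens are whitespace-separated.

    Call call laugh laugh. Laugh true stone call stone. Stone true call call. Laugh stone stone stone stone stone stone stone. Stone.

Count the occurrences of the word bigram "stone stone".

Scanning the 21 overlapping bigram windows for "stone stone":
  position 9–10: stone stone
  position 15–16: stone stone
  position 16–17: stone stone
  position 17–18: stone stone
  position 18–19: stone stone
  position 19–20: stone stone
  position 20–21: stone stone
  position 21–22: stone stone

8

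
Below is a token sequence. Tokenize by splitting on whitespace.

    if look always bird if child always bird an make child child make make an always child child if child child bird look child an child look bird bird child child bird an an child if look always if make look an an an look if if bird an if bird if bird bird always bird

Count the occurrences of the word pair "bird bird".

Scanning the 55 overlapping bigram windows for "bird bird":
  position 28–29: bird bird
  position 53–54: bird bird

2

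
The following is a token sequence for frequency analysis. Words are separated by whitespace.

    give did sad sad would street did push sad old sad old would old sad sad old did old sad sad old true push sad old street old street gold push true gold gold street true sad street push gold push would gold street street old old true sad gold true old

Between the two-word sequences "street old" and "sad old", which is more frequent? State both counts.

"street old": 2 occurrences
"sad old": 5 occurrences

"sad old" (5 vs 2)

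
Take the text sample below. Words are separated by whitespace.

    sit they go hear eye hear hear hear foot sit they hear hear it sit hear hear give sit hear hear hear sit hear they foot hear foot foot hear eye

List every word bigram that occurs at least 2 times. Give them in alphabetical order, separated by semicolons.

Bigram counts meeting the condition (at least 2 times):
  foot hear: 2
  hear eye: 2
  hear foot: 2
  hear hear: 6
  sit hear: 3
  sit they: 2

foot hear; hear eye; hear foot; hear hear; sit hear; sit they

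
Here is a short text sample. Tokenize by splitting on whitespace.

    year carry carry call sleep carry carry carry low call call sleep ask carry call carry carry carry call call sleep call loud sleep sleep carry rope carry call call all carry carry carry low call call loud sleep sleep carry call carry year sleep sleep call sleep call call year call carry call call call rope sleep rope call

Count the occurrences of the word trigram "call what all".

Scanning the 58 overlapping trigram windows for "call what all":
  (none found)

0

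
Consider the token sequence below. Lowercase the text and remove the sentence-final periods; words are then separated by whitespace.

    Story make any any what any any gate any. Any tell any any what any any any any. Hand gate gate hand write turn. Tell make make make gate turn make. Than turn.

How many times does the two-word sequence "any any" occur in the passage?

7

Scanning the 32 overlapping bigram windows for "any any":
  position 3–4: any any
  position 6–7: any any
  position 9–10: any any
  position 12–13: any any
  position 15–16: any any
  position 16–17: any any
  position 17–18: any any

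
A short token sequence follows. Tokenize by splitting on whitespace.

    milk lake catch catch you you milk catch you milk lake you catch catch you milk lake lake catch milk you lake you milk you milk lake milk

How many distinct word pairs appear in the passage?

14

28 tokens → 27 bigram windows in total.
Repeated bigrams (each contributes count−1 duplicates):
  you milk: 5
  milk lake: 4
  catch you: 3
  catch catch: 2
  lake catch: 2
  lake you: 2
  milk you: 2
13 duplicate windows → 27 − 13 = 14 distinct.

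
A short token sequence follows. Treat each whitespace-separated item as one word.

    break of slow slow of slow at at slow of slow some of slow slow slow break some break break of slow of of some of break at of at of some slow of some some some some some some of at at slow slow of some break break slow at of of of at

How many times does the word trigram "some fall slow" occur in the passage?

0

Scanning the 53 overlapping trigram windows for "some fall slow":
  (none found)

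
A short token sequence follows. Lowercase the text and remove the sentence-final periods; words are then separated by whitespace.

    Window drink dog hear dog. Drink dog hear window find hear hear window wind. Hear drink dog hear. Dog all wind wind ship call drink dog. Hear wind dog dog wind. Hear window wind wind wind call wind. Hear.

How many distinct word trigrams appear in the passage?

39 tokens → 37 trigram windows in total.
Repeated trigrams (each contributes count−1 duplicates):
  drink dog hear: 4
  dog hear dog: 2
  hear window wind: 2
5 duplicate windows → 37 − 5 = 32 distinct.

32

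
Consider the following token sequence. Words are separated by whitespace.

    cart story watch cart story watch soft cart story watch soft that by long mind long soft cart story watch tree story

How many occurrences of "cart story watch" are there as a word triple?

4

Scanning the 20 overlapping trigram windows for "cart story watch":
  position 1–3: cart story watch
  position 4–6: cart story watch
  position 8–10: cart story watch
  position 18–20: cart story watch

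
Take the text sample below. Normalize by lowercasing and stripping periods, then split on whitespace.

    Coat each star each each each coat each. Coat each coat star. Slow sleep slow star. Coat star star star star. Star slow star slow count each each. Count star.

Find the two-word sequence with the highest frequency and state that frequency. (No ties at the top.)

"star star", 4 times

Bigram frequencies (highest first):
  star star: 4
  coat each: 3
  each each: 3
  each coat: 3
  star slow: 3
  coat star: 2
  … (10 more, each ≤ 2)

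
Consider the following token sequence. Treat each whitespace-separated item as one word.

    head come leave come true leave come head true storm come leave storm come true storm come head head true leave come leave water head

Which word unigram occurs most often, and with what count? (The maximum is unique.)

"come", 7 times

Unigram frequencies (highest first):
  come: 7
  head: 5
  leave: 5
  true: 4
  storm: 3
  water: 1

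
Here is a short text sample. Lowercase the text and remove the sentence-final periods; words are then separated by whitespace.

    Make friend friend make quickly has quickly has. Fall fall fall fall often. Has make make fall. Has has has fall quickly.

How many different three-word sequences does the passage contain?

22 tokens → 20 trigram windows in total.
Repeated trigrams (each contributes count−1 duplicates):
  fall fall fall: 2
1 duplicate windows → 20 − 1 = 19 distinct.

19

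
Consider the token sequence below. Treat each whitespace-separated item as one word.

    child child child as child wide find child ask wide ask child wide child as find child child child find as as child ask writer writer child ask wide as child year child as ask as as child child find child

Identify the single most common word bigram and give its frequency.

"child child", 5 times

Bigram frequencies (highest first):
  child child: 5
  as child: 4
  child as: 3
  find child: 3
  child ask: 3
  child wide: 2
  … (17 more, each ≤ 2)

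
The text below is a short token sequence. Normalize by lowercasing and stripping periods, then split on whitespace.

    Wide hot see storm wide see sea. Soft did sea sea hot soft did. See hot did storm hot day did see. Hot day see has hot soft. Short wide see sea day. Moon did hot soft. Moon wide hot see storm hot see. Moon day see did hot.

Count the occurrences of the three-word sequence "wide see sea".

2

Scanning the 47 overlapping trigram windows for "wide see sea":
  position 5–7: wide see sea
  position 30–32: wide see sea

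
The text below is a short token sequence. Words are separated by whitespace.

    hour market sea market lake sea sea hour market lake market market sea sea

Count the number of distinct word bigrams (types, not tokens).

9

14 tokens → 13 bigram windows in total.
Repeated bigrams (each contributes count−1 duplicates):
  hour market: 2
  market lake: 2
  market sea: 2
  sea sea: 2
4 duplicate windows → 13 − 4 = 9 distinct.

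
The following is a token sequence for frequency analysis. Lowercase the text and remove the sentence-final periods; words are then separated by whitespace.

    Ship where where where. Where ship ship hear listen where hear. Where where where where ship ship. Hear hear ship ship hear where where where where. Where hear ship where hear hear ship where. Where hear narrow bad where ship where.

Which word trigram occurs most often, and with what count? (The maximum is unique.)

"where where where", 7 times

Trigram frequencies (highest first):
  where where where: 7
  ship ship hear: 3
  ship where where: 2
  where where ship: 2
  where ship ship: 2
  hear where where: 2
  … (18 more, each ≤ 2)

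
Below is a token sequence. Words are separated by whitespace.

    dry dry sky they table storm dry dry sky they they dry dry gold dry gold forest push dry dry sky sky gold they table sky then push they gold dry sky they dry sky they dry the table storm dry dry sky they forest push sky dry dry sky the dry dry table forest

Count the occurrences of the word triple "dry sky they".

5

Scanning the 53 overlapping trigram windows for "dry sky they":
  position 2–4: dry sky they
  position 8–10: dry sky they
  position 31–33: dry sky they
  position 34–36: dry sky they
  position 42–44: dry sky they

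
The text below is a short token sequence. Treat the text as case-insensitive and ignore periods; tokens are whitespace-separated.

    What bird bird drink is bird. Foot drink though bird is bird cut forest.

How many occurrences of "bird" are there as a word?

Scanning the 14 tokens for "bird":
  position 2: bird
  position 3: bird
  position 6: bird
  position 10: bird
  position 12: bird

5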